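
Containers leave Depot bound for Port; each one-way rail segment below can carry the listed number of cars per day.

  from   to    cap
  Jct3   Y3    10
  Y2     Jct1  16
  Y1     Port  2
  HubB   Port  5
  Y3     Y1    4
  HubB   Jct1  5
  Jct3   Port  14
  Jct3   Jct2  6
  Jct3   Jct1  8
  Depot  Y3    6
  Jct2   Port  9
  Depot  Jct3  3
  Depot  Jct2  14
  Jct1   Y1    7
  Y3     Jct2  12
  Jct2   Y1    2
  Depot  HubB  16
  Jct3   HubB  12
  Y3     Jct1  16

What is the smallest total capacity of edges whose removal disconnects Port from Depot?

Augment Depot→Jct3→Port: bottleneck 3, flow now 3.
Augment Depot→Jct2→Port: bottleneck 9, flow now 12.
Augment Depot→HubB→Port: bottleneck 5, flow now 17.
Augment Depot→Y3→Y1→Port: bottleneck 2, flow now 19.
No augmenting path remains; maximum flow = 19.
By max-flow min-cut, the minimum cut capacity equals the max flow.
In the residual graph, reachable from Depot: {Depot, Y3, Jct2, HubB, Jct1, Y1}.
Min-cut edges: Depot→Jct3 (3), Jct2→Port (9), HubB→Port (5), Y1→Port (2); capacity 3 + 9 + 5 + 2 = 19.

19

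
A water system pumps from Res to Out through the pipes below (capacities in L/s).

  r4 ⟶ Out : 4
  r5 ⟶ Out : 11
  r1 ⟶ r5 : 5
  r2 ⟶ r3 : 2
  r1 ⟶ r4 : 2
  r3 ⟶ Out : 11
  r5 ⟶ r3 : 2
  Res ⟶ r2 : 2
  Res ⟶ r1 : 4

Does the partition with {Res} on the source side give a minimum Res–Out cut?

Given cut capacity: 4 + 2 = 6.
Augment Res→r1→r4→Out: bottleneck 2, flow now 2.
Augment Res→r1→r5→Out: bottleneck 2, flow now 4.
Augment Res→r2→r3→Out: bottleneck 2, flow now 6.
No augmenting path remains; maximum flow = 6.
Cut capacity 6 equals the max flow, so it is a minimum cut.

Yes — it is a minimum cut (capacity 6).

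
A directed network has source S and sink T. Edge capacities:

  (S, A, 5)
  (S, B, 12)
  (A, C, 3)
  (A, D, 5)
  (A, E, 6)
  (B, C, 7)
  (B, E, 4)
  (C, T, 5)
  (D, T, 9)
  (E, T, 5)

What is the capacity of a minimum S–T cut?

14

Augment S→A→C→T: bottleneck 3, flow now 3.
Augment S→A→D→T: bottleneck 2, flow now 5.
Augment S→B→C→T: bottleneck 2, flow now 7.
Augment S→B→E→T: bottleneck 4, flow now 11.
Augment S→B→C→A→D→T: bottleneck 3, flow now 14. (uses reverse residual edge)
No augmenting path remains; maximum flow = 14.
By max-flow min-cut, the minimum cut capacity equals the max flow.
In the residual graph, reachable from S: {S, B, C}.
Min-cut edges: S→A (5), B→E (4), C→T (5); capacity 5 + 4 + 5 = 14.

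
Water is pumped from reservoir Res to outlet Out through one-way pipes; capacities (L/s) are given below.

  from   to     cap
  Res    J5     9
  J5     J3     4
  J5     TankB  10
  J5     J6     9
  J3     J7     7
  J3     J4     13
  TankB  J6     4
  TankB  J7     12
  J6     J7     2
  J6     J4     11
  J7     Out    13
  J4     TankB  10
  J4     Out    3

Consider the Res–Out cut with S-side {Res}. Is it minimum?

Given cut capacity: 9 = 9.
Augment Res→J5→J3→J7→Out: bottleneck 4, flow now 4.
Augment Res→J5→TankB→J7→Out: bottleneck 5, flow now 9.
No augmenting path remains; maximum flow = 9.
Cut capacity 9 equals the max flow, so it is a minimum cut.

Yes — it is a minimum cut (capacity 9).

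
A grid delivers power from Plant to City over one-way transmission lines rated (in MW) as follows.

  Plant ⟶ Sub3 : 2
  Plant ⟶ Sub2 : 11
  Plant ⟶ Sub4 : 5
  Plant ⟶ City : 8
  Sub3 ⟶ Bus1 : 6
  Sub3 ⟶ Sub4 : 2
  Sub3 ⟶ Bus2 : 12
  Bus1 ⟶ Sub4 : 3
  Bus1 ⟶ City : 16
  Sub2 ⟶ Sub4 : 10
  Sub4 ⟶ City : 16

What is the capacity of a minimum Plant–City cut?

25

Augment Plant→City: bottleneck 8, flow now 8.
Augment Plant→Sub4→City: bottleneck 5, flow now 13.
Augment Plant→Sub3→Bus1→City: bottleneck 2, flow now 15.
Augment Plant→Sub2→Sub4→City: bottleneck 10, flow now 25.
No augmenting path remains; maximum flow = 25.
By max-flow min-cut, the minimum cut capacity equals the max flow.
In the residual graph, reachable from Plant: {Plant, Sub2}.
Min-cut edges: Plant→Sub3 (2), Plant→Sub4 (5), Plant→City (8), Sub2→Sub4 (10); capacity 2 + 5 + 8 + 10 = 25.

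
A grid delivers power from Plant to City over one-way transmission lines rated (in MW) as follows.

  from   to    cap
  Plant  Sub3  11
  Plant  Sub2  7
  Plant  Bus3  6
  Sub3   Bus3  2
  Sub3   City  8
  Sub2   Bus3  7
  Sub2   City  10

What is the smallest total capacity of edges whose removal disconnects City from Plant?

15

Augment Plant→Sub3→City: bottleneck 8, flow now 8.
Augment Plant→Sub2→City: bottleneck 7, flow now 15.
No augmenting path remains; maximum flow = 15.
By max-flow min-cut, the minimum cut capacity equals the max flow.
In the residual graph, reachable from Plant: {Plant, Sub3, Bus3}.
Min-cut edges: Plant→Sub2 (7), Sub3→City (8); capacity 7 + 8 = 15.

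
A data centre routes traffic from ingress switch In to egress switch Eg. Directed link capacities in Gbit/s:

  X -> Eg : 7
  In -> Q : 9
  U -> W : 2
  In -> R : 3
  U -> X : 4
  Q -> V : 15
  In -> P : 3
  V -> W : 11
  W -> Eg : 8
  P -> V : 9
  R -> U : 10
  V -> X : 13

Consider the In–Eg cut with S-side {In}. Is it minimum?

Given cut capacity: 3 + 9 + 3 = 15.
Augment In→P→V→W→Eg: bottleneck 3, flow now 3.
Augment In→Q→V→W→Eg: bottleneck 5, flow now 8.
Augment In→Q→V→X→Eg: bottleneck 4, flow now 12.
Augment In→R→U→X→Eg: bottleneck 3, flow now 15.
No augmenting path remains; maximum flow = 15.
Cut capacity 15 equals the max flow, so it is a minimum cut.

Yes — it is a minimum cut (capacity 15).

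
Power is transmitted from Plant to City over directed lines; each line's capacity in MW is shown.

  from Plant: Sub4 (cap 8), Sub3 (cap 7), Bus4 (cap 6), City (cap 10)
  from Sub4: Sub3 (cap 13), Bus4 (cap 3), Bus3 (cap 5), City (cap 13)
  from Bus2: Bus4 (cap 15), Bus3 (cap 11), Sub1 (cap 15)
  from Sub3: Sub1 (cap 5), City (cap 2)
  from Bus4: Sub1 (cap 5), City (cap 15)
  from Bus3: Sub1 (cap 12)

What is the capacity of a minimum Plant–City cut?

26

Augment Plant→City: bottleneck 10, flow now 10.
Augment Plant→Sub4→City: bottleneck 8, flow now 18.
Augment Plant→Sub3→City: bottleneck 2, flow now 20.
Augment Plant→Bus4→City: bottleneck 6, flow now 26.
No augmenting path remains; maximum flow = 26.
By max-flow min-cut, the minimum cut capacity equals the max flow.
In the residual graph, reachable from Plant: {Plant, Sub3, Sub1}.
Min-cut edges: Plant→Sub4 (8), Plant→Bus4 (6), Plant→City (10), Sub3→City (2); capacity 8 + 6 + 10 + 2 = 26.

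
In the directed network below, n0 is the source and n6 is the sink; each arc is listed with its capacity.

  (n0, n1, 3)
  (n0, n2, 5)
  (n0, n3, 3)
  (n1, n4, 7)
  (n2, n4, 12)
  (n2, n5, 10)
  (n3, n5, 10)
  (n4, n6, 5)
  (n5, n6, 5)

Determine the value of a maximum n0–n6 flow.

Augment n0→n1→n4→n6: bottleneck 3, flow now 3.
Augment n0→n2→n4→n6: bottleneck 2, flow now 5.
Augment n0→n2→n5→n6: bottleneck 3, flow now 8.
Augment n0→n3→n5→n6: bottleneck 2, flow now 10.
No augmenting path remains; maximum flow = 10.
In the residual graph, reachable from n0: {n0, n1, n2, n3, n4, n5}.
Min-cut edges: n4→n6 (5), n5→n6 (5); capacity 5 + 5 = 10.
This cut is saturated, so no flow can exceed 10.

10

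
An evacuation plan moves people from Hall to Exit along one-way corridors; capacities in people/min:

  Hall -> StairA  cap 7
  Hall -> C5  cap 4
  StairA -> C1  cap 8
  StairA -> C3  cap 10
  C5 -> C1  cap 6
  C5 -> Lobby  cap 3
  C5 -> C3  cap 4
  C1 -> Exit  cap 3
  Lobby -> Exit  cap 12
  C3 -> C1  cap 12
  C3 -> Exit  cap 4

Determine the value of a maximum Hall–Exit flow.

10

Augment Hall→StairA→C1→Exit: bottleneck 3, flow now 3.
Augment Hall→StairA→C3→Exit: bottleneck 4, flow now 7.
Augment Hall→C5→Lobby→Exit: bottleneck 3, flow now 10.
No augmenting path remains; maximum flow = 10.
In the residual graph, reachable from Hall: {Hall, StairA, C5, C1, C3}.
Min-cut edges: C5→Lobby (3), C1→Exit (3), C3→Exit (4); capacity 3 + 3 + 4 = 10.
This cut is saturated, so no flow can exceed 10.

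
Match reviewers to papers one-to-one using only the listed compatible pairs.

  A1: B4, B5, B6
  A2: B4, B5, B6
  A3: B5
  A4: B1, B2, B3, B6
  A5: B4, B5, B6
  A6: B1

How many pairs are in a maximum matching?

5

Unit-capacity flow: source→left, listed edges, right→sink; max matching = max flow.
Augmenting path A1→B4 (+1); matched 1.
Augmenting path A2→B5 (+1); matched 2.
Augmenting path A4→B1 (+1); matched 3.
Augmenting path A5→B6 (+1); matched 4.
Augmenting path A6→B1→A4→B2 (+1); matched 5.
No augmenting path remains; maximum matching = 5.
König certificate: {A4, A6, B4, B5, B6} is a vertex cover of size 5 (every listed pair touches it), so no matching can be larger.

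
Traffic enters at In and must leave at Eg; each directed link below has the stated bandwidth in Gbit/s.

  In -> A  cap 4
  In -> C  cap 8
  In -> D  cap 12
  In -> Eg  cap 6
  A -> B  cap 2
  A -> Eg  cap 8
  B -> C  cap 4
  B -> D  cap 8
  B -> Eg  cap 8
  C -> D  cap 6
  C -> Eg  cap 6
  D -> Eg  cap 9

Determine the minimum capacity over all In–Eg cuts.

Augment In→Eg: bottleneck 6, flow now 6.
Augment In→A→Eg: bottleneck 4, flow now 10.
Augment In→C→Eg: bottleneck 6, flow now 16.
Augment In→D→Eg: bottleneck 9, flow now 25.
No augmenting path remains; maximum flow = 25.
By max-flow min-cut, the minimum cut capacity equals the max flow.
In the residual graph, reachable from In: {In, C, D}.
Min-cut edges: In→A (4), In→Eg (6), C→Eg (6), D→Eg (9); capacity 4 + 6 + 6 + 9 = 25.

25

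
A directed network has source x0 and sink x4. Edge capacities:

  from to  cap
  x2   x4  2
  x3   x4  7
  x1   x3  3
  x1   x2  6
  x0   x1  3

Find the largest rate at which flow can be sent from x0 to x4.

3

Augment x0→x1→x2→x4: bottleneck 2, flow now 2.
Augment x0→x1→x3→x4: bottleneck 1, flow now 3.
No augmenting path remains; maximum flow = 3.
In the residual graph, reachable from x0: {x0}.
Min-cut edges: x0→x1 (3); capacity 3 = 3.
This cut is saturated, so no flow can exceed 3.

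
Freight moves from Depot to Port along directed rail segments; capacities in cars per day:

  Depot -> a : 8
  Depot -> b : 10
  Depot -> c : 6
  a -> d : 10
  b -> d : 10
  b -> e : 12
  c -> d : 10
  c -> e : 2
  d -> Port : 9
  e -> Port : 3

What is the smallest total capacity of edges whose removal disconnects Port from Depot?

Augment Depot→a→d→Port: bottleneck 8, flow now 8.
Augment Depot→b→d→Port: bottleneck 1, flow now 9.
Augment Depot→b→e→Port: bottleneck 3, flow now 12.
No augmenting path remains; maximum flow = 12.
By max-flow min-cut, the minimum cut capacity equals the max flow.
In the residual graph, reachable from Depot: {Depot, a, b, c, d, e}.
Min-cut edges: d→Port (9), e→Port (3); capacity 9 + 3 = 12.

12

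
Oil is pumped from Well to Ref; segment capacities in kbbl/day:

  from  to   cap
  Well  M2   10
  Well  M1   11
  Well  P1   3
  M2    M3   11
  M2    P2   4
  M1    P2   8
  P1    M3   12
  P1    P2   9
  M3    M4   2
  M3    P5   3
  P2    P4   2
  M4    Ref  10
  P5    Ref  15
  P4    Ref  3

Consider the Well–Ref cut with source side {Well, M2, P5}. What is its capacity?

44

Edges leaving {Well, M2, P5}: Well→M1 (11), Well→P1 (3), M2→M3 (11), M2→P2 (4), P5→Ref (15).
Cut capacity = 11 + 3 + 11 + 4 + 15 = 44.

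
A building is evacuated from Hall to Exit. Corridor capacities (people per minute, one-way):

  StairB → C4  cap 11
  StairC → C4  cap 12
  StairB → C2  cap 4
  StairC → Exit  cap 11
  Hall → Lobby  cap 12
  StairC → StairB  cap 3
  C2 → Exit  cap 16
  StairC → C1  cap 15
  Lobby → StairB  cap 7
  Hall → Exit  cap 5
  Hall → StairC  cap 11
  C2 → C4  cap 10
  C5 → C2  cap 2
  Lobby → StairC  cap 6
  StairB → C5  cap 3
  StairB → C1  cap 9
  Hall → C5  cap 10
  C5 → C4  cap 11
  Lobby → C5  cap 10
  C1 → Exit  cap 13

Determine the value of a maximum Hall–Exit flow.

Augment Hall→Exit: bottleneck 5, flow now 5.
Augment Hall→StairC→Exit: bottleneck 11, flow now 16.
Augment Hall→C5→C2→Exit: bottleneck 2, flow now 18.
Augment Hall→Lobby→StairC→C1→Exit: bottleneck 6, flow now 24.
Augment Hall→Lobby→StairB→C1→Exit: bottleneck 6, flow now 30.
No augmenting path remains; maximum flow = 30.
In the residual graph, reachable from Hall: {Hall, C5, C4}.
Min-cut edges: Hall→Lobby (12), Hall→StairC (11), Hall→Exit (5), C5→C2 (2); capacity 12 + 11 + 5 + 2 = 30.
This cut is saturated, so no flow can exceed 30.

30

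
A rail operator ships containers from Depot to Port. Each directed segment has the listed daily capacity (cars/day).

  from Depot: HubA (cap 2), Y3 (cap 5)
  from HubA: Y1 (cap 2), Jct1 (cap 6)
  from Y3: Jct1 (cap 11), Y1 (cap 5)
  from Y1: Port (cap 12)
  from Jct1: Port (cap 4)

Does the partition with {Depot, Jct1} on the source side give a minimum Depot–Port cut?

Given cut capacity: 2 + 5 + 4 = 11.
Augment Depot→HubA→Y1→Port: bottleneck 2, flow now 2.
Augment Depot→Y3→Y1→Port: bottleneck 5, flow now 7.
No augmenting path remains; maximum flow = 7.
In the residual graph, reachable from Depot: {Depot}.
Min-cut edges: Depot→HubA (2), Depot→Y3 (5); capacity 2 + 5 = 7.
Cut capacity 11 exceeds the max flow 7, so it is not minimum.

No — its capacity is 11, but the minimum cut has capacity 7.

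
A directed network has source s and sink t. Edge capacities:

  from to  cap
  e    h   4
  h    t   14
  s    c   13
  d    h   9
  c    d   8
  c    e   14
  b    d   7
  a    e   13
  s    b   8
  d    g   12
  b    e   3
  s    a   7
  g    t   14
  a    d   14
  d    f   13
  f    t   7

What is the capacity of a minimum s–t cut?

26

Augment s→a→d→f→t: bottleneck 7, flow now 7.
Augment s→b→d→g→t: bottleneck 7, flow now 14.
Augment s→b→e→h→t: bottleneck 1, flow now 15.
Augment s→c→d→g→t: bottleneck 5, flow now 20.
Augment s→c→d→h→t: bottleneck 3, flow now 23.
Augment s→c→e→h→t: bottleneck 3, flow now 26.
No augmenting path remains; maximum flow = 26.
By max-flow min-cut, the minimum cut capacity equals the max flow.
In the residual graph, reachable from s: {s, b, c, e}.
Min-cut edges: s→a (7), b→d (7), c→d (8), e→h (4); capacity 7 + 7 + 8 + 4 = 26.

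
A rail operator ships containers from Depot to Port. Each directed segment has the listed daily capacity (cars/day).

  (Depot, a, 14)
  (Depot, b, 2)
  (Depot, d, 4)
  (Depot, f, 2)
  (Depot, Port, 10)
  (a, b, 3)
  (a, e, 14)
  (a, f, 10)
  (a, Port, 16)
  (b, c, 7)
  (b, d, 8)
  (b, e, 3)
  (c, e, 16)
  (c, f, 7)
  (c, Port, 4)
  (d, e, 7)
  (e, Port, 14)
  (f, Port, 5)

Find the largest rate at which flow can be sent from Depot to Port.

32

Augment Depot→Port: bottleneck 10, flow now 10.
Augment Depot→a→Port: bottleneck 14, flow now 24.
Augment Depot→f→Port: bottleneck 2, flow now 26.
Augment Depot→b→c→Port: bottleneck 2, flow now 28.
Augment Depot→d→e→Port: bottleneck 4, flow now 32.
No augmenting path remains; maximum flow = 32.
In the residual graph, reachable from Depot: {Depot}.
Min-cut edges: Depot→a (14), Depot→b (2), Depot→d (4), Depot→f (2), Depot→Port (10); capacity 14 + 2 + 4 + 2 + 10 = 32.
This cut is saturated, so no flow can exceed 32.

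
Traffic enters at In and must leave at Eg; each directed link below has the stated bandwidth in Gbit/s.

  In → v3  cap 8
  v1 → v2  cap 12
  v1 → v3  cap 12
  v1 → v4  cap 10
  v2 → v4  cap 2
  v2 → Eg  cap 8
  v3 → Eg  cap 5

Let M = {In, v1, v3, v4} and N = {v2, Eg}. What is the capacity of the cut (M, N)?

Edges leaving {In, v1, v3, v4}: v1→v2 (12), v3→Eg (5).
Cut capacity = 12 + 5 = 17.

17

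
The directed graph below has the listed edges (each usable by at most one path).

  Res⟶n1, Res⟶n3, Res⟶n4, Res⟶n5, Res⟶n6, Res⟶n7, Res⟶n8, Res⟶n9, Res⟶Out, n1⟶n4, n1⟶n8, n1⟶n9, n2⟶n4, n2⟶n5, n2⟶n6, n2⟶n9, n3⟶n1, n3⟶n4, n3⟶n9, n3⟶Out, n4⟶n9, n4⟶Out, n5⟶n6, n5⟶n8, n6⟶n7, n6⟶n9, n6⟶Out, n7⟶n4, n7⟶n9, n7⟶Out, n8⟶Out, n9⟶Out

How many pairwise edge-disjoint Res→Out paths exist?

Assign every edge capacity 1; by Menger, the answer equals the max flow.
Path Res→Out (+1); total 1.
Path Res→n3→Out (+1); total 2.
Path Res→n4→Out (+1); total 3.
Path Res→n6→Out (+1); total 4.
Path Res→n7→Out (+1); total 5.
Path Res→n8→Out (+1); total 6.
Path Res→n9→Out (+1); total 7.
No residual Res→Out path; max flow = 7.
Certifying cut of size 7: {Res→Out, Res→n3, n4→Out, n6→Out, n7→Out, n8→Out, n9→Out}.

7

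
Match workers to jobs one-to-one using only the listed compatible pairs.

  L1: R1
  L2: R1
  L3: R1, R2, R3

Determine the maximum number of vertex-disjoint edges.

2

Unit-capacity flow: source→left, listed edges, right→sink; max matching = max flow.
Augmenting path L1→R1 (+1); matched 1.
Augmenting path L3→R2 (+1); matched 2.
No augmenting path remains; maximum matching = 2.
König certificate: {L3, R1} is a vertex cover of size 2 (every listed pair touches it), so no matching can be larger.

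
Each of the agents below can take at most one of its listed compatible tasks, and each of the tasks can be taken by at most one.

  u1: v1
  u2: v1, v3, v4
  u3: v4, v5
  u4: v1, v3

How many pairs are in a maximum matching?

4

Unit-capacity flow: source→left, listed edges, right→sink; max matching = max flow.
Augmenting path u1→v1 (+1); matched 1.
Augmenting path u2→v3 (+1); matched 2.
Augmenting path u3→v4 (+1); matched 3.
Augmenting path u4→v3→u2→v4→u3→v5 (+1); matched 4.
No augmenting path remains; maximum matching = 4.
König certificate: {u1, u2, u3, u4} is a vertex cover of size 4 (every listed pair touches it), so no matching can be larger.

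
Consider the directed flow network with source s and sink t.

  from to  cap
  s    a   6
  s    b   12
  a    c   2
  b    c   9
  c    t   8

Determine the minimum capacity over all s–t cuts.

8

Augment s→a→c→t: bottleneck 2, flow now 2.
Augment s→b→c→t: bottleneck 6, flow now 8.
No augmenting path remains; maximum flow = 8.
By max-flow min-cut, the minimum cut capacity equals the max flow.
In the residual graph, reachable from s: {s, a, b, c}.
Min-cut edges: c→t (8); capacity 8 = 8.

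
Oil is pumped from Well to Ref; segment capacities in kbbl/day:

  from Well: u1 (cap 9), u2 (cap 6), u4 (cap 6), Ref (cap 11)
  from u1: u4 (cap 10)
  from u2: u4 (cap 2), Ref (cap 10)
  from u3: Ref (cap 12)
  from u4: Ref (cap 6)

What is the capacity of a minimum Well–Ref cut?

Augment Well→Ref: bottleneck 11, flow now 11.
Augment Well→u2→Ref: bottleneck 6, flow now 17.
Augment Well→u4→Ref: bottleneck 6, flow now 23.
No augmenting path remains; maximum flow = 23.
By max-flow min-cut, the minimum cut capacity equals the max flow.
In the residual graph, reachable from Well: {Well, u1, u4}.
Min-cut edges: Well→u2 (6), Well→Ref (11), u4→Ref (6); capacity 6 + 11 + 6 = 23.

23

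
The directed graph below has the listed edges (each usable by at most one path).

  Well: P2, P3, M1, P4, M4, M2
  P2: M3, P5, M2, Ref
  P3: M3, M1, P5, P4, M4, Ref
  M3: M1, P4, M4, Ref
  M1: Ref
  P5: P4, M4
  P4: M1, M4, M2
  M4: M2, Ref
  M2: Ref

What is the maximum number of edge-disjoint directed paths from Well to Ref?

5

Assign every edge capacity 1; by Menger, the answer equals the max flow.
Path Well→P2→Ref (+1); total 1.
Path Well→P3→Ref (+1); total 2.
Path Well→M1→Ref (+1); total 3.
Path Well→M4→Ref (+1); total 4.
Path Well→M2→Ref (+1); total 5.
No residual Well→Ref path; max flow = 5.
Certifying cut of size 5: {M1→Ref, M2→Ref, M4→Ref, Well→P2, Well→P3}.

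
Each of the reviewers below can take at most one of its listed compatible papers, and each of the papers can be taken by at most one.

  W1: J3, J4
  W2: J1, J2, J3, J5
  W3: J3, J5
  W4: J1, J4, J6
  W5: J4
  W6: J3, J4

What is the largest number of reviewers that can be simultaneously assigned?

5

Unit-capacity flow: source→left, listed edges, right→sink; max matching = max flow.
Augmenting path W1→J3 (+1); matched 1.
Augmenting path W2→J1 (+1); matched 2.
Augmenting path W3→J5 (+1); matched 3.
Augmenting path W4→J4 (+1); matched 4.
Augmenting path W5→J4→W4→J6 (+1); matched 5.
No augmenting path remains; maximum matching = 5.
König certificate: {W2, W3, W4, J3, J4} is a vertex cover of size 5 (every listed pair touches it), so no matching can be larger.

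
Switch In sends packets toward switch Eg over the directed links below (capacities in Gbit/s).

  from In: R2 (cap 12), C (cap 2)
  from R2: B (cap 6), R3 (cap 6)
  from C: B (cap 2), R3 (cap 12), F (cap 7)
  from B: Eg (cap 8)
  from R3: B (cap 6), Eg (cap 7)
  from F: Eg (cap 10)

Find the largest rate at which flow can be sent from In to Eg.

Augment In→R2→B→Eg: bottleneck 6, flow now 6.
Augment In→R2→R3→Eg: bottleneck 6, flow now 12.
Augment In→C→B→Eg: bottleneck 2, flow now 14.
No augmenting path remains; maximum flow = 14.
In the residual graph, reachable from In: {In}.
Min-cut edges: In→R2 (12), In→C (2); capacity 12 + 2 = 14.
This cut is saturated, so no flow can exceed 14.

14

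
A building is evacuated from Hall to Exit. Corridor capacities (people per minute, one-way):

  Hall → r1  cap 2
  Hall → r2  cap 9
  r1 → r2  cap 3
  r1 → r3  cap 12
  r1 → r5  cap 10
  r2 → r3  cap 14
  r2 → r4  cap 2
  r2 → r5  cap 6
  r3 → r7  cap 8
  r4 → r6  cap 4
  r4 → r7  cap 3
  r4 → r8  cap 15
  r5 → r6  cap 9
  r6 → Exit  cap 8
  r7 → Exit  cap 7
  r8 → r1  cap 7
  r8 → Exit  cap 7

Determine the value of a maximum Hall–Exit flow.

11

Augment Hall→r1→r3→r7→Exit: bottleneck 2, flow now 2.
Augment Hall→r2→r3→r7→Exit: bottleneck 5, flow now 7.
Augment Hall→r2→r4→r6→Exit: bottleneck 2, flow now 9.
Augment Hall→r2→r5→r6→Exit: bottleneck 2, flow now 11.
No augmenting path remains; maximum flow = 11.
In the residual graph, reachable from Hall: {Hall}.
Min-cut edges: Hall→r1 (2), Hall→r2 (9); capacity 2 + 9 = 11.
This cut is saturated, so no flow can exceed 11.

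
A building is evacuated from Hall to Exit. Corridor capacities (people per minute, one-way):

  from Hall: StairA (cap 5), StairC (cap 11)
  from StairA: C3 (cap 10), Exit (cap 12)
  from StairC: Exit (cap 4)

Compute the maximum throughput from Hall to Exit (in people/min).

Augment Hall→StairA→Exit: bottleneck 5, flow now 5.
Augment Hall→StairC→Exit: bottleneck 4, flow now 9.
No augmenting path remains; maximum flow = 9.
In the residual graph, reachable from Hall: {Hall, StairC}.
Min-cut edges: Hall→StairA (5), StairC→Exit (4); capacity 5 + 4 = 9.
This cut is saturated, so no flow can exceed 9.

9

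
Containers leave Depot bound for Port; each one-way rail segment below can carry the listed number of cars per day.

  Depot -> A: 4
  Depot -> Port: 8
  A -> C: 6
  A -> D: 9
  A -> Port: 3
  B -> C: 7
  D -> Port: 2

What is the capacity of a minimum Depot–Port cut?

Augment Depot→Port: bottleneck 8, flow now 8.
Augment Depot→A→Port: bottleneck 3, flow now 11.
Augment Depot→A→D→Port: bottleneck 1, flow now 12.
No augmenting path remains; maximum flow = 12.
By max-flow min-cut, the minimum cut capacity equals the max flow.
In the residual graph, reachable from Depot: {Depot}.
Min-cut edges: Depot→A (4), Depot→Port (8); capacity 4 + 8 = 12.

12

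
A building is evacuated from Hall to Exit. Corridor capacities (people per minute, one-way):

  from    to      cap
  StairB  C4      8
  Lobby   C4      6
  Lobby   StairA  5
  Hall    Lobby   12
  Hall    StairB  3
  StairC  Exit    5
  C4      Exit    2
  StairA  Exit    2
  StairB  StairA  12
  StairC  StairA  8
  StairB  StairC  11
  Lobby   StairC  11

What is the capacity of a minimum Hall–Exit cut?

9

Augment Hall→StairB→StairA→Exit: bottleneck 2, flow now 2.
Augment Hall→StairB→C4→Exit: bottleneck 1, flow now 3.
Augment Hall→Lobby→C4→Exit: bottleneck 1, flow now 4.
Augment Hall→Lobby→StairC→Exit: bottleneck 5, flow now 9.
No augmenting path remains; maximum flow = 9.
By max-flow min-cut, the minimum cut capacity equals the max flow.
In the residual graph, reachable from Hall: {Hall, StairB, Lobby, StairA, C4, StairC}.
Min-cut edges: StairA→Exit (2), C4→Exit (2), StairC→Exit (5); capacity 2 + 2 + 5 = 9.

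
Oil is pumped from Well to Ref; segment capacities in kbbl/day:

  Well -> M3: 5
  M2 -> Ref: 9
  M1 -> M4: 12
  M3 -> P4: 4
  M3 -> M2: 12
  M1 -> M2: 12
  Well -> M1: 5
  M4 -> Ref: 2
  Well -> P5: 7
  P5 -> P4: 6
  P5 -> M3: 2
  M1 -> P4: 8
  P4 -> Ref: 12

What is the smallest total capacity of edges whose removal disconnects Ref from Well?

Augment Well→P5→P4→Ref: bottleneck 6, flow now 6.
Augment Well→M3→P4→Ref: bottleneck 4, flow now 10.
Augment Well→M3→M2→Ref: bottleneck 1, flow now 11.
Augment Well→M1→M4→Ref: bottleneck 2, flow now 13.
Augment Well→M1→P4→Ref: bottleneck 2, flow now 15.
Augment Well→M1→M2→Ref: bottleneck 1, flow now 16.
Augment Well→P5→M3→M2→Ref: bottleneck 1, flow now 17.
No augmenting path remains; maximum flow = 17.
By max-flow min-cut, the minimum cut capacity equals the max flow.
In the residual graph, reachable from Well: {Well}.
Min-cut edges: Well→P5 (7), Well→M3 (5), Well→M1 (5); capacity 7 + 5 + 5 = 17.

17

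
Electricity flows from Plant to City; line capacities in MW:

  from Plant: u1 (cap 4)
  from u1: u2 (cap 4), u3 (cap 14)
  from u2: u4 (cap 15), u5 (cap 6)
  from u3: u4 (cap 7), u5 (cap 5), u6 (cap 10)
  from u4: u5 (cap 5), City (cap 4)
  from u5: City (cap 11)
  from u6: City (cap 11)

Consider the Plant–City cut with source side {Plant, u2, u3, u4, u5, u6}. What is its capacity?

30

Edges leaving {Plant, u2, u3, u4, u5, u6}: Plant→u1 (4), u4→City (4), u5→City (11), u6→City (11).
Cut capacity = 4 + 4 + 11 + 11 = 30.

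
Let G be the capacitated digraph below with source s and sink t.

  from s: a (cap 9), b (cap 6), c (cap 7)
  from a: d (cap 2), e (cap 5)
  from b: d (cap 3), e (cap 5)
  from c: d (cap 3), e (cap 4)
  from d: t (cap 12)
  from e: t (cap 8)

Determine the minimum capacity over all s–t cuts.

Augment s→a→d→t: bottleneck 2, flow now 2.
Augment s→a→e→t: bottleneck 5, flow now 7.
Augment s→b→d→t: bottleneck 3, flow now 10.
Augment s→b→e→t: bottleneck 3, flow now 13.
Augment s→c→d→t: bottleneck 3, flow now 16.
No augmenting path remains; maximum flow = 16.
By max-flow min-cut, the minimum cut capacity equals the max flow.
In the residual graph, reachable from s: {s, a, b, c, e}.
Min-cut edges: a→d (2), b→d (3), c→d (3), e→t (8); capacity 2 + 3 + 3 + 8 = 16.

16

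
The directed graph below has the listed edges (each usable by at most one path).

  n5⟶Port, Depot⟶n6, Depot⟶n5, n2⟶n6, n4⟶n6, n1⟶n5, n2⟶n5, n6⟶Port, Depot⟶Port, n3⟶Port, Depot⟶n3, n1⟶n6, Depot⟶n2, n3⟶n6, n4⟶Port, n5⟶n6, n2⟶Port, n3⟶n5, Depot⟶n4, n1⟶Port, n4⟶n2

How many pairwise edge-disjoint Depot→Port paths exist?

Assign every edge capacity 1; by Menger, the answer equals the max flow.
Path Depot→Port (+1); total 1.
Path Depot→n2→Port (+1); total 2.
Path Depot→n3→Port (+1); total 3.
Path Depot→n4→Port (+1); total 4.
Path Depot→n5→Port (+1); total 5.
Path Depot→n6→Port (+1); total 6.
No residual Depot→Port path; max flow = 6.
Certifying cut of size 6: {Depot→Port, Depot→n2, Depot→n3, Depot→n4, Depot→n5, Depot→n6}.

6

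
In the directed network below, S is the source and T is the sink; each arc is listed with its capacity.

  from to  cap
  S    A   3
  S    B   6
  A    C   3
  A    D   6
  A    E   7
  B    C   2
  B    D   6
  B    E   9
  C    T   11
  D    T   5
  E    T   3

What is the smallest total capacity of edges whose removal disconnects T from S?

9

Augment S→A→C→T: bottleneck 3, flow now 3.
Augment S→B→C→T: bottleneck 2, flow now 5.
Augment S→B→D→T: bottleneck 4, flow now 9.
No augmenting path remains; maximum flow = 9.
By max-flow min-cut, the minimum cut capacity equals the max flow.
In the residual graph, reachable from S: {S}.
Min-cut edges: S→A (3), S→B (6); capacity 3 + 6 = 9.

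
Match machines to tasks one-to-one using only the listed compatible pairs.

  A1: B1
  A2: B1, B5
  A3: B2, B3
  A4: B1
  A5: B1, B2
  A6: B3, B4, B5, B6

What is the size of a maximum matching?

Unit-capacity flow: source→left, listed edges, right→sink; max matching = max flow.
Augmenting path A1→B1 (+1); matched 1.
Augmenting path A2→B5 (+1); matched 2.
Augmenting path A3→B2 (+1); matched 3.
Augmenting path A6→B3 (+1); matched 4.
Augmenting path A5→B2→A3→B3→A6→B4 (+1); matched 5.
No augmenting path remains; maximum matching = 5.
König certificate: {A2, A3, A5, A6, B1} is a vertex cover of size 5 (every listed pair touches it), so no matching can be larger.

5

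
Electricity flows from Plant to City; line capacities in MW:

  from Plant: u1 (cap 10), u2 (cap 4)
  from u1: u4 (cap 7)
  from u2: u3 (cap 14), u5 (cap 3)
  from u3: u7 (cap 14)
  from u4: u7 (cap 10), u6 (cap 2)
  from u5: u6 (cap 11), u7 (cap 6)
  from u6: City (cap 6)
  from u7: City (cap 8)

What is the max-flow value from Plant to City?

11

Augment Plant→u1→u4→u6→City: bottleneck 2, flow now 2.
Augment Plant→u1→u4→u7→City: bottleneck 5, flow now 7.
Augment Plant→u2→u3→u7→City: bottleneck 3, flow now 10.
Augment Plant→u2→u5→u6→City: bottleneck 1, flow now 11.
No augmenting path remains; maximum flow = 11.
In the residual graph, reachable from Plant: {Plant, u1}.
Min-cut edges: Plant→u2 (4), u1→u4 (7); capacity 4 + 7 = 11.
This cut is saturated, so no flow can exceed 11.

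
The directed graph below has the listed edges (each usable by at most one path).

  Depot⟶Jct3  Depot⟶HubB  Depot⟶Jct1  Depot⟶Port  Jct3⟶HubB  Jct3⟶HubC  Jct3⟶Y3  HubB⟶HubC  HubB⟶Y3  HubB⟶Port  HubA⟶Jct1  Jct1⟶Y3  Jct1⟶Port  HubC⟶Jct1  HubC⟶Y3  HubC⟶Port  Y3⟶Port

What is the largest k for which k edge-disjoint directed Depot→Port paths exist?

Assign every edge capacity 1; by Menger, the answer equals the max flow.
Path Depot→Port (+1); total 1.
Path Depot→HubB→Port (+1); total 2.
Path Depot→Jct1→Port (+1); total 3.
Path Depot→Jct3→HubC→Port (+1); total 4.
No residual Depot→Port path; max flow = 4.
Certifying cut of size 4: {Depot→HubB, Depot→Jct1, Depot→Jct3, Depot→Port}.

4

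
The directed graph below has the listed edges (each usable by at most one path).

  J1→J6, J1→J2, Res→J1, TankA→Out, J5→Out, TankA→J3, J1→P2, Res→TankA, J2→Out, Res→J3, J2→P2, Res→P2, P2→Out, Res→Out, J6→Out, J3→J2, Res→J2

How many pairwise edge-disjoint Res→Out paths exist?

Assign every edge capacity 1; by Menger, the answer equals the max flow.
Path Res→Out (+1); total 1.
Path Res→TankA→Out (+1); total 2.
Path Res→J2→Out (+1); total 3.
Path Res→P2→Out (+1); total 4.
Path Res→J1→J6→Out (+1); total 5.
No residual Res→Out path; max flow = 5.
Certifying cut of size 5: {J2→Out, P2→Out, Res→J1, Res→Out, Res→TankA}.

5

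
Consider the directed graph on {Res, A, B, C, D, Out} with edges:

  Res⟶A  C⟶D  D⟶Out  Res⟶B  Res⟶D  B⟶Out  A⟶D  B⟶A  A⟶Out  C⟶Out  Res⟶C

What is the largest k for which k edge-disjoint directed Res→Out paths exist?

4

Assign every edge capacity 1; by Menger, the answer equals the max flow.
Path Res→A→Out (+1); total 1.
Path Res→B→Out (+1); total 2.
Path Res→C→Out (+1); total 3.
Path Res→D→Out (+1); total 4.
No residual Res→Out path; max flow = 4.
Certifying cut of size 4: {Res→A, Res→B, Res→C, Res→D}.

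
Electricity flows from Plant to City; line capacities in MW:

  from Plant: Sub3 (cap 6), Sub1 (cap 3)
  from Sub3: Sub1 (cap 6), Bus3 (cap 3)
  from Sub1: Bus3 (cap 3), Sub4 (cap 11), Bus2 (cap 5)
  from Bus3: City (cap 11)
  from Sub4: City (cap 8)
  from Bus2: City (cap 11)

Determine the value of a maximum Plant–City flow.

9

Augment Plant→Sub3→Bus3→City: bottleneck 3, flow now 3.
Augment Plant→Sub1→Bus3→City: bottleneck 3, flow now 6.
Augment Plant→Sub3→Sub1→Sub4→City: bottleneck 3, flow now 9.
No augmenting path remains; maximum flow = 9.
In the residual graph, reachable from Plant: {Plant}.
Min-cut edges: Plant→Sub3 (6), Plant→Sub1 (3); capacity 6 + 3 = 9.
This cut is saturated, so no flow can exceed 9.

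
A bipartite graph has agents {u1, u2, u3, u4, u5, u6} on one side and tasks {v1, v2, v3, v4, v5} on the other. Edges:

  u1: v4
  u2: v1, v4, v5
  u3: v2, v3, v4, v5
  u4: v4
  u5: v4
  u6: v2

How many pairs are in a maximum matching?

4

Unit-capacity flow: source→left, listed edges, right→sink; max matching = max flow.
Augmenting path u1→v4 (+1); matched 1.
Augmenting path u2→v1 (+1); matched 2.
Augmenting path u3→v2 (+1); matched 3.
Augmenting path u6→v2→u3→v3 (+1); matched 4.
No augmenting path remains; maximum matching = 4.
König certificate: {u2, u3, u6, v4} is a vertex cover of size 4 (every listed pair touches it), so no matching can be larger.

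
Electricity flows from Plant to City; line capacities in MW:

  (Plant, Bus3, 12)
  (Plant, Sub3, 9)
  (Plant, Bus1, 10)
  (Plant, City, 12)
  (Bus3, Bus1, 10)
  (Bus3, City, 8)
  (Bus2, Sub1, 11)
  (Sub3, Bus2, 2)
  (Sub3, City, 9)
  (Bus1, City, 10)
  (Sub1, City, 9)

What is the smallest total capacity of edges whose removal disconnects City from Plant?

39

Augment Plant→City: bottleneck 12, flow now 12.
Augment Plant→Bus3→City: bottleneck 8, flow now 20.
Augment Plant→Sub3→City: bottleneck 9, flow now 29.
Augment Plant→Bus1→City: bottleneck 10, flow now 39.
No augmenting path remains; maximum flow = 39.
By max-flow min-cut, the minimum cut capacity equals the max flow.
In the residual graph, reachable from Plant: {Plant, Bus3, Bus1}.
Min-cut edges: Plant→Sub3 (9), Plant→City (12), Bus3→City (8), Bus1→City (10); capacity 9 + 12 + 8 + 10 = 39.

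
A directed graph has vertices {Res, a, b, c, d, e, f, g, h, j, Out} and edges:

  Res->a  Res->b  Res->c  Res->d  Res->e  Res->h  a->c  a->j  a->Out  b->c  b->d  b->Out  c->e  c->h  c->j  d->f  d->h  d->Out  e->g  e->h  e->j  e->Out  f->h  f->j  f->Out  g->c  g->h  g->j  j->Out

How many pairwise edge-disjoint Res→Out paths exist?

5

Assign every edge capacity 1; by Menger, the answer equals the max flow.
Path Res→a→Out (+1); total 1.
Path Res→b→Out (+1); total 2.
Path Res→d→Out (+1); total 3.
Path Res→e→Out (+1); total 4.
Path Res→c→j→Out (+1); total 5.
No residual Res→Out path; max flow = 5.
Certifying cut of size 5: {Res→a, Res→b, Res→c, Res→d, Res→e}.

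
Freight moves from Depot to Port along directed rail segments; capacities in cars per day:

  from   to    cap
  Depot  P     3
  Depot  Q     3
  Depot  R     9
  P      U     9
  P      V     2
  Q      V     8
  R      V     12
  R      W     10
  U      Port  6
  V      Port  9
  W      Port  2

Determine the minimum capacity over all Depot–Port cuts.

14

Augment Depot→P→U→Port: bottleneck 3, flow now 3.
Augment Depot→Q→V→Port: bottleneck 3, flow now 6.
Augment Depot→R→V→Port: bottleneck 6, flow now 12.
Augment Depot→R→W→Port: bottleneck 2, flow now 14.
No augmenting path remains; maximum flow = 14.
By max-flow min-cut, the minimum cut capacity equals the max flow.
In the residual graph, reachable from Depot: {Depot, Q, R, V, W}.
Min-cut edges: Depot→P (3), V→Port (9), W→Port (2); capacity 3 + 9 + 2 = 14.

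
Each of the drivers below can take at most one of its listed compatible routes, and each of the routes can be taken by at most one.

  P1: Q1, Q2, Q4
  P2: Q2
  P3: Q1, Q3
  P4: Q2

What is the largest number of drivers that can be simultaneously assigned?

3

Unit-capacity flow: source→left, listed edges, right→sink; max matching = max flow.
Augmenting path P1→Q1 (+1); matched 1.
Augmenting path P2→Q2 (+1); matched 2.
Augmenting path P3→Q3 (+1); matched 3.
No augmenting path remains; maximum matching = 3.
König certificate: {P1, P3, Q2} is a vertex cover of size 3 (every listed pair touches it), so no matching can be larger.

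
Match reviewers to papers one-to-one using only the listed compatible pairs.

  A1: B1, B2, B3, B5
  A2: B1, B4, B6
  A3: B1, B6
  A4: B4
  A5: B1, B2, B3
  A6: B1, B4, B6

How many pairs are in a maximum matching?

5

Unit-capacity flow: source→left, listed edges, right→sink; max matching = max flow.
Augmenting path A1→B1 (+1); matched 1.
Augmenting path A2→B4 (+1); matched 2.
Augmenting path A3→B6 (+1); matched 3.
Augmenting path A5→B2 (+1); matched 4.
Augmenting path A6→B1→A1→B3 (+1); matched 5.
No augmenting path remains; maximum matching = 5.
König certificate: {A1, A5, B1, B4, B6} is a vertex cover of size 5 (every listed pair touches it), so no matching can be larger.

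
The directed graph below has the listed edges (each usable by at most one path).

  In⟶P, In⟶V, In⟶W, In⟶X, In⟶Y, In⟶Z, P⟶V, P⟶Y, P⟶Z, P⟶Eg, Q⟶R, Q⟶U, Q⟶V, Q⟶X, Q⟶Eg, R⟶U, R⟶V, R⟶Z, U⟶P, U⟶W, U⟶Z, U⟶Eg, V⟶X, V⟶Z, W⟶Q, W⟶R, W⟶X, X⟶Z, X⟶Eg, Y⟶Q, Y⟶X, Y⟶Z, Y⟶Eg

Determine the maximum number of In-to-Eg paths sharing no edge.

4

Assign every edge capacity 1; by Menger, the answer equals the max flow.
Path In→P→Eg (+1); total 1.
Path In→X→Eg (+1); total 2.
Path In→Y→Eg (+1); total 3.
Path In→W→Q→Eg (+1); total 4.
No residual In→Eg path; max flow = 4.
Certifying cut of size 4: {In→P, In→W, In→Y, X→Eg}.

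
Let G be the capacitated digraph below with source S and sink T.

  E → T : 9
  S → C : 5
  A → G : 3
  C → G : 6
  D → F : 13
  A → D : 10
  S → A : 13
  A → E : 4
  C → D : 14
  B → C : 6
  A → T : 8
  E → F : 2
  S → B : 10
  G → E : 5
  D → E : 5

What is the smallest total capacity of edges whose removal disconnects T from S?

17

Augment S→A→T: bottleneck 8, flow now 8.
Augment S→A→E→T: bottleneck 4, flow now 12.
Augment S→A→D→E→T: bottleneck 1, flow now 13.
Augment S→C→D→E→T: bottleneck 4, flow now 17.
No augmenting path remains; maximum flow = 17.
By max-flow min-cut, the minimum cut capacity equals the max flow.
In the residual graph, reachable from S: {S, A, B, C, D, E, F, G}.
Min-cut edges: A→T (8), E→T (9); capacity 8 + 9 = 17.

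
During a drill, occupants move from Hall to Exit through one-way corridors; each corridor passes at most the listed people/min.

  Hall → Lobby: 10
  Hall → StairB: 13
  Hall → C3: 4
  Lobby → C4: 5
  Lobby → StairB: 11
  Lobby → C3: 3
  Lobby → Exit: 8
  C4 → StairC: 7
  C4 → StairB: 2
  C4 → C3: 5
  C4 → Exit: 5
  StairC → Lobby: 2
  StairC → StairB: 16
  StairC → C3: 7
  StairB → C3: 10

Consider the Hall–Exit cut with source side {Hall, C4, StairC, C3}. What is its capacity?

Edges leaving {Hall, C4, StairC, C3}: Hall→Lobby (10), Hall→StairB (13), C4→StairB (2), C4→Exit (5), StairC→Lobby (2), StairC→StairB (16).
Cut capacity = 10 + 13 + 2 + 5 + 2 + 16 = 48.

48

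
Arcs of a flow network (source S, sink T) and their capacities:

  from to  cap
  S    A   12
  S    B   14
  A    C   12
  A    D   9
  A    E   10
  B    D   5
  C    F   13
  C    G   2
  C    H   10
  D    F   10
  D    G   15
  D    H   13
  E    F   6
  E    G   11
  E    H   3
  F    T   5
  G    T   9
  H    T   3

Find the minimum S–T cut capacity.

Augment S→A→C→F→T: bottleneck 5, flow now 5.
Augment S→A→C→G→T: bottleneck 2, flow now 7.
Augment S→A→C→H→T: bottleneck 3, flow now 10.
Augment S→A→D→G→T: bottleneck 2, flow now 12.
Augment S→B→D→G→T: bottleneck 5, flow now 17.
No augmenting path remains; maximum flow = 17.
By max-flow min-cut, the minimum cut capacity equals the max flow.
In the residual graph, reachable from S: {S, B}.
Min-cut edges: S→A (12), B→D (5); capacity 12 + 5 = 17.

17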